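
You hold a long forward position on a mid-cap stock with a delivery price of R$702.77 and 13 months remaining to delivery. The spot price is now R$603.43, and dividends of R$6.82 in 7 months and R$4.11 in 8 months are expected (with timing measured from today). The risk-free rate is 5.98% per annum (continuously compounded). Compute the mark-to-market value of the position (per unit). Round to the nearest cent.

-R$65.79

PV(remaining dividends) I = 6.82·e^(−0.0598·7/12) + 4.11·e^(−0.0598·8/12) = 10.5356
Current forward F = (S − I)·e^(rT) = (603.43 − 10.5356)·e^(0.0598·13/12) = 592.8944 × 1.066928 = 632.5756
Value (long) = (F − K)·e^(−rT) = (632.5756 − 702.77) × 0.937271 = -65.7912
Value = -R$65.79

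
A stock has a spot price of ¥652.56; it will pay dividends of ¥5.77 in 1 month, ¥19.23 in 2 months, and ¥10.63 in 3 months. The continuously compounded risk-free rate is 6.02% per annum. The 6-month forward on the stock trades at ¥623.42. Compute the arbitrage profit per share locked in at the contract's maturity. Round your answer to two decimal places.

¥12.75 per share

PV(dividends) I = 5.77·e^(−0.0602·1/12) + 19.23·e^(−0.0602·2/12) + 10.63·e^(−0.0602·3/12) = 35.2504
Fair forward F* = (S − I)·e^(rT) = (652.56 − 35.2504)·e^0.030100 = 617.3096 × 1.030558 = 636.1733
Market ¥623.42 < fair 636.1733: forward underpriced → reverse cash-and-carry (short the stock, invest proceeds at r, pay the dividends, go long the forward).
Profit at T = |F_mkt − F*| = |623.42 − 636.1733| = ¥12.75 per share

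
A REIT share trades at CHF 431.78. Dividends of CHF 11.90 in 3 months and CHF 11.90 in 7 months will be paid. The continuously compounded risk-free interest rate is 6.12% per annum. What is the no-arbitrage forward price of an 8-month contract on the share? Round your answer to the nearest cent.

PV(dividends) I = 11.90·e^(−0.0612·3/12) + 11.90·e^(−0.0612·7/12)
I = 11.7193 + 11.4827 = 23.2020
F = (S − I)·e^(rT) = (431.78 − 23.2020) · e^(0.0612·8/12)
= 408.5780 · e^0.040800 = 408.5780 × 1.041644 = CHF 425.59

CHF 425.59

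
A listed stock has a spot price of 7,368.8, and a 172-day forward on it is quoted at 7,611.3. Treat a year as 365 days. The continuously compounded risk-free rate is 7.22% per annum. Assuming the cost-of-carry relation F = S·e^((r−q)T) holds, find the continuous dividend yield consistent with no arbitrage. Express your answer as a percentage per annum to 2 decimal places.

0.35%

From F = S·e^((r−q)T): (r − q) = ln(F/S)/T
ln(7611.3/7368.8) = ln(1.032909) = 0.032379
(r − q) = 0.032379 / (172/365) = 0.068711
q = r − ln(F/S)/T = 0.0722 − 0.068711 = 0.003489
q = 0.35%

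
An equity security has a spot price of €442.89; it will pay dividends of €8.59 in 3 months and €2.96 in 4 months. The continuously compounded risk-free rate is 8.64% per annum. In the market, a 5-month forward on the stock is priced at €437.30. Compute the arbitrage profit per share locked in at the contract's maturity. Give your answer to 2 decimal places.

€10.13 per share

PV(dividends) I = 8.59·e^(−0.0864·3/12) + 2.96·e^(−0.0864·4/12) = 11.2824
Fair forward F* = (S − I)·e^(rT) = (442.89 − 11.2824)·e^0.036000 = 431.6076 × 1.036656 = 447.4286
Market €437.30 < fair 447.4286: forward underpriced → reverse cash-and-carry (short the stock, invest proceeds at r, pay the dividends, go long the forward).
Profit at T = |F_mkt − F*| = |437.30 − 447.4286| = €10.13 per share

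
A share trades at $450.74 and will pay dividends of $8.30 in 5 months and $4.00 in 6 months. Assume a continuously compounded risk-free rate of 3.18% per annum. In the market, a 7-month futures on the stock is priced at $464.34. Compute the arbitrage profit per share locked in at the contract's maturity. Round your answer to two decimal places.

PV(dividends) I = 8.30·e^(−0.0318·5/12) + 4.00·e^(−0.0318·6/12) = 12.1277
Fair futures F* = (S − I)·e^(rT) = (450.74 − 12.1277)·e^0.018550 = 438.6123 × 1.018723 = 446.8244
Market $464.34 > fair 446.8244: forward overpriced → cash-and-carry (borrow at r, buy the stock and collect the dividends, short the forward).
Profit at T = |F_mkt − F*| = |464.34 − 446.8244| = $17.52 per share

$17.52 per share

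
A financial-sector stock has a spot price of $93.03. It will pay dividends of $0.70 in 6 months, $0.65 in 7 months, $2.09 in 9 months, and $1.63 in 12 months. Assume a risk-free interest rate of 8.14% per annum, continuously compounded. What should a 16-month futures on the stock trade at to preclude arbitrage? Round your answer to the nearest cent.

$98.39

PV(dividends) I = 0.70·e^(−0.0814·6/12) + 0.65·e^(−0.0814·7/12) + 2.09·e^(−0.0814·9/12) + 1.63·e^(−0.0814·12/12)
I = 0.6721 + 0.6199 + 1.9662 + 1.5026 = 4.7608
F = (S − I)·e^(rT) = (93.03 − 4.7608) · e^(0.0814·16/12)
= 88.2692 · e^0.108533 = 88.2692 × 1.114642 = $98.39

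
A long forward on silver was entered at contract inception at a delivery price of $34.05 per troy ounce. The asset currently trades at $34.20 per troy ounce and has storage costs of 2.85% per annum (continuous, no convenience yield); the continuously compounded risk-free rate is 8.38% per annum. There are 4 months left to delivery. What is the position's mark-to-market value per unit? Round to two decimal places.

Current fair forward for the remaining 4 months: F = S·e^((r + u)·T), (r + u) = 0.0838 + 0.0285 = 0.1123
F = 34.20 · e^(0.1123 × 4/12) = 34.20 × 1.038143 = 35.5045
Value of long forward = (F − K)·e^(−rT) = (35.5045 − 34.05) · e^(−0.0838·4/12)
= 1.4545 × 0.972453 = 1.41

$1.41 per troy ounce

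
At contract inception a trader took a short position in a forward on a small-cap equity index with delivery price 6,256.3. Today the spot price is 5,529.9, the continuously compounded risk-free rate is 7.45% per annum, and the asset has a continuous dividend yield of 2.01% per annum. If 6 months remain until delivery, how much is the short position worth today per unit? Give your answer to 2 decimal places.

552.94

Current fair forward for the remaining 6 months: F = S·e^((r − q)·T), (r − q) = 0.0745 − 0.0201 = 0.0544
F = 5529.9 · e^(0.0544 × 6/12) = 5529.9 × 1.02757330 = 5682.3776
Value of long forward = (F − K)·e^(−rT) = (5682.3776 − 6256.3) · e^(−0.0745·6/12)
= -573.9224 × 0.96343525 = -552.94
Short position value = −(long value) = 552.94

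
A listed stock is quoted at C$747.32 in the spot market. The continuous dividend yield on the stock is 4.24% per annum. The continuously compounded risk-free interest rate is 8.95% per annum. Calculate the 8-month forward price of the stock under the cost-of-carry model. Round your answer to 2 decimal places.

C$771.16

F = S·e^((r − q)T) = 747.32 · e^((0.0895 − 0.0424) × 8/12)
= 747.32 · e^0.031400 = 747.32 × 1.031898
F = C$771.16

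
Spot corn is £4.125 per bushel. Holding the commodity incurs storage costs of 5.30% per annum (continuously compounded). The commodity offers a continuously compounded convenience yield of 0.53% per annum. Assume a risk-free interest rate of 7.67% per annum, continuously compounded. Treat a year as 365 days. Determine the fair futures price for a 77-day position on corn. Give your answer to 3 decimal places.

£4.235 per bushel

Net carry = r + u − y = 0.0767 + 0.0530 − 0.0053 = 0.1244
F = S·e^((r+u−y)T) = 4.125 · e^(0.1244 × 77/365) = 4.125 · e^0.026243
= 4.125 × 1.026590 = £4.235 per bushel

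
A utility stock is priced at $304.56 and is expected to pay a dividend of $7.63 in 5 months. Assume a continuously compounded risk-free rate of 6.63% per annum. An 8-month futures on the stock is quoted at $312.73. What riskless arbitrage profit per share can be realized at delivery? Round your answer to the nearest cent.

$2.16 per share

PV(dividends) I = 7.63·e^(−0.0663·5/12) = 7.4221
Fair futures F* = (S − I)·e^(rT) = (304.56 − 7.4221)·e^0.044200 = 297.1379 × 1.045191 = 310.5659
Market $312.73 > fair 310.5659: forward overpriced → cash-and-carry (borrow at r, buy the stock and collect the dividends, short the forward).
Profit at T = |F_mkt − F*| = |312.73 − 310.5659| = $2.16 per share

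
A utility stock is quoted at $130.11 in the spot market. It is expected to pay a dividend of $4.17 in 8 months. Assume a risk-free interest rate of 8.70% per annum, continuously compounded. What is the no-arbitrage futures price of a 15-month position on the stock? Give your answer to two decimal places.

$140.67

PV(dividends) I = 4.17·e^(−0.0870·8/12)
I = 3.9350
F = (S − I)·e^(rT) = (130.11 − 3.9350) · e^(0.0870·15/12)
= 126.1750 · e^0.108750 = 126.1750 × 1.114884 = $140.67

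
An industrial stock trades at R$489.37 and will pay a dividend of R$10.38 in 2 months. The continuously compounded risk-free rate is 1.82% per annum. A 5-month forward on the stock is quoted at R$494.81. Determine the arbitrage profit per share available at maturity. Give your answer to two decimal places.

R$12.14 per share

PV(dividends) I = 10.38·e^(−0.0182·2/12) = 10.3486
Fair forward F* = (S − I)·e^(rT) = (489.37 − 10.3486)·e^0.007583 = 479.0214 × 1.007612 = 482.6677
Market R$494.81 > fair 482.6677: forward overpriced → cash-and-carry (borrow at r, buy the stock and collect the dividends, short the forward).
Profit at T = |F_mkt − F*| = |494.81 − 482.6677| = R$12.14 per share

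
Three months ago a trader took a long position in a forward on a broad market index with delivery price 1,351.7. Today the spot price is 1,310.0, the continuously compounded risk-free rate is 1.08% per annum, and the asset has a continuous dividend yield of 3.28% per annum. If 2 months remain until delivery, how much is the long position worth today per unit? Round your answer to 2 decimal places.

Current fair forward for the remaining 2 months: F = S·e^((r − q)·T), (r − q) = 0.0108 − 0.0328 = -0.0220
F = 1310.0 · e^(-0.0220 × 2/12) = 1310.0 × 0.99634005 = 1305.2055
Value of long forward = (F − K)·e^(−rT) = (1305.2055 − 1351.7) · e^(−0.0108·2/12)
= -46.4945 × 0.99820162 = -46.41

-46.41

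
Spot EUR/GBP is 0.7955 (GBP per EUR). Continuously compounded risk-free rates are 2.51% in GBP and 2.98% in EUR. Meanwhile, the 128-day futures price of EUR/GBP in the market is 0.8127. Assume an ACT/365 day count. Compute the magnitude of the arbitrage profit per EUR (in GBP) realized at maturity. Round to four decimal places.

Fair futures: F* = S·e^(carry·T), with carry = (r_GBP − r_EUR) = 0.0251 − 0.0298 = -0.0047
F* = 0.7955 · e^(-0.0047 × 128/365) = 0.7955 · e^-0.001648 = 0.7955 × 0.998353 = 0.7942
Market 0.8127 > fair 0.7942: forward overpriced → cash-and-carry (buy spot, short the forward).
At maturity, profit = |F_mkt − F*| = |0.8127 − 0.7942| = 0.0185 per EUR (in GBP)

0.0185 per EUR (in GBP)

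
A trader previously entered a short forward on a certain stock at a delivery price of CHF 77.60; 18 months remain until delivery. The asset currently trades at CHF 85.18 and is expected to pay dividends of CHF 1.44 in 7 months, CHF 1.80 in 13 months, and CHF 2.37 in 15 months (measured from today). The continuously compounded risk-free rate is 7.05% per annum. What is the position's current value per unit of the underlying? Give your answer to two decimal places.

-CHF 10.15

PV(remaining dividends) I = 1.44·e^(−0.0705·7/12) + 1.80·e^(−0.0705·13/12) + 2.37·e^(−0.0705·15/12) = 5.2197
Current forward F = (S − I)·e^(rT) = (85.18 − 5.2197)·e^(0.0705·18/12) = 79.9603 × 1.111544 = 88.8794
Value (long) = (F − K)·e^(−rT) = (88.8794 − 77.60) × 0.899650 = 10.1475
Short position value = −(long value) = -CHF 10.15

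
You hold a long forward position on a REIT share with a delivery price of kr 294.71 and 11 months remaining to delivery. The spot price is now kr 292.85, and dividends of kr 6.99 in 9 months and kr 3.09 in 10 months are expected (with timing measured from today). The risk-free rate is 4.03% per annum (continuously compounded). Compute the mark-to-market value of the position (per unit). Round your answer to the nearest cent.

PV(remaining dividends) I = 6.99·e^(−0.0403·9/12) + 3.09·e^(−0.0403·10/12) = 9.7698
Current forward F = (S − I)·e^(rT) = (292.85 − 9.7698)·e^(0.0403·11/12) = 283.0802 × 1.037632 = 293.7331
Value (long) = (F − K)·e^(−rT) = (293.7331 − 294.71) × 0.963732 = -0.9415
Value = -kr 0.94

-kr 0.94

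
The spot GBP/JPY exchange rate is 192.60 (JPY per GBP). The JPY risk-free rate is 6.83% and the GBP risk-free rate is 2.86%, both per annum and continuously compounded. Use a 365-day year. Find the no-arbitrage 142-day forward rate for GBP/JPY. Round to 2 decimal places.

F = S·e^((r_JPY − r_GBP)T) = 192.60 · e^((0.0683 − 0.0286) × 142/365)
= 192.60 · e^0.015445 = 192.60 × 1.015565
F = 195.60 JPY per GBP

195.60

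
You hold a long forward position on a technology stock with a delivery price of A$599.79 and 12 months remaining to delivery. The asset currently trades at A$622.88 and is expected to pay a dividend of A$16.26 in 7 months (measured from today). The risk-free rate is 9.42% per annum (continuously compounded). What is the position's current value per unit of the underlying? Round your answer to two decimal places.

PV(remaining dividends) I = 16.26·e^(−0.0942·7/12) = 15.3906
Current forward F = (S − I)·e^(rT) = (622.88 − 15.3906)·e^(0.0942·12/12) = 607.4894 × 1.098779 = 667.4966
Value (long) = (F − K)·e^(−rT) = (667.4966 − 599.79) × 0.910101 = 61.6198
Value = A$61.62

A$61.62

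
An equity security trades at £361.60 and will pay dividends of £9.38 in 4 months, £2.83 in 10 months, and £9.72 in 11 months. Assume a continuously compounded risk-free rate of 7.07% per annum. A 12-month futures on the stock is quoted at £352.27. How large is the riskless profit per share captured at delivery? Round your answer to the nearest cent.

£13.35 per share

PV(dividends) I = 9.38·e^(−0.0707·4/12) + 2.83·e^(−0.0707·10/12) + 9.72·e^(−0.0707·11/12) = 20.9397
Fair futures F* = (S − I)·e^(rT) = (361.60 − 20.9397)·e^0.070700 = 340.6603 × 1.073259 = 365.6167
Market £352.27 < fair 365.6167: forward underpriced → reverse cash-and-carry (short the stock, invest proceeds at r, pay the dividends, go long the forward).
Profit at T = |F_mkt − F*| = |352.27 − 365.6167| = £13.35 per share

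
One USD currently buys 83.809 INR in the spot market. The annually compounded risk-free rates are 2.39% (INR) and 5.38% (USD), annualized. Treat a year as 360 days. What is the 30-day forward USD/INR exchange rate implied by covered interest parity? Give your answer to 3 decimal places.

By covered interest parity, F = S · (1+r_INR)^T / (1+r_USD)^T
= 83.809 × 1.001970 / 1.004376 = 83.809 × 0.997604
F = 83.608 INR per USD

83.608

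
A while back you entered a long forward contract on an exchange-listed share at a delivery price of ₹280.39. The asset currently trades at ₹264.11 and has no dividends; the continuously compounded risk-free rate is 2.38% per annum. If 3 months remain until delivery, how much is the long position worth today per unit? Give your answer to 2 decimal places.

-₹14.62

Current fair forward for the remaining 3 months: F = S·e^(r·T), r = 0.0238
F = 264.11 · e^(0.0238 × 3/12) = 264.11 × 1.005968 = 265.6862
Value of long forward = (F − K)·e^(−rT) = (265.6862 − 280.39) · e^(−0.0238·3/12)
= -14.7038 × 0.994068 = -14.62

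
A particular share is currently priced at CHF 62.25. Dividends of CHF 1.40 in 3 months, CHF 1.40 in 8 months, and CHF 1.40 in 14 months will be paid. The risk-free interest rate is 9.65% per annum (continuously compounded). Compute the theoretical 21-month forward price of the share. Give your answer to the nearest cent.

PV(dividends) I = 1.40·e^(−0.0965·3/12) + 1.40·e^(−0.0965·8/12) + 1.40·e^(−0.0965·14/12)
I = 1.3666 + 1.3128 + 1.2509 = 3.9303
F = (S − I)·e^(rT) = (62.25 − 3.9303) · e^(0.0965·21/12)
= 58.3197 · e^0.168875 = 58.3197 × 1.183972 = CHF 69.05

CHF 69.05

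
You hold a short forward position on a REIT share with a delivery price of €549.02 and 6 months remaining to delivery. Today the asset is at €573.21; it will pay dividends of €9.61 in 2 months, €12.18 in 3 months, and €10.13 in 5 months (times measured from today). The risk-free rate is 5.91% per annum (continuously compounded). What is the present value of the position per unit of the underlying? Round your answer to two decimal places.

-€8.78

PV(remaining dividends) I = 9.61·e^(−0.0591·2/12) + 12.18·e^(−0.0591·3/12) + 10.13·e^(−0.0591·5/12) = 31.4008
Current forward F = (S − I)·e^(rT) = (573.21 − 31.4008)·e^(0.0591·6/12) = 541.8092 × 1.029991 = 558.0586
Value (long) = (F − K)·e^(−rT) = (558.0586 − 549.02) × 0.970882 = 8.7754
Short position value = −(long value) = -€8.78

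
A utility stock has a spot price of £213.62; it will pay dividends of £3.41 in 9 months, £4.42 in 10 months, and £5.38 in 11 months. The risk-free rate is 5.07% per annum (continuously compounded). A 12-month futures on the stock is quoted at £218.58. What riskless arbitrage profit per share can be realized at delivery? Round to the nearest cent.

PV(dividends) I = 3.41·e^(−0.0507·9/12) + 4.42·e^(−0.0507·10/12) + 5.38·e^(−0.0507·11/12) = 12.6556
Fair futures F* = (S − I)·e^(rT) = (213.62 − 12.6556)·e^0.050700 = 200.9644 × 1.052007 = 211.4160
Market £218.58 > fair 211.4160: forward overpriced → cash-and-carry (borrow at r, buy the stock and collect the dividends, short the forward).
Profit at T = |F_mkt − F*| = |218.58 − 211.4160| = £7.16 per share

£7.16 per share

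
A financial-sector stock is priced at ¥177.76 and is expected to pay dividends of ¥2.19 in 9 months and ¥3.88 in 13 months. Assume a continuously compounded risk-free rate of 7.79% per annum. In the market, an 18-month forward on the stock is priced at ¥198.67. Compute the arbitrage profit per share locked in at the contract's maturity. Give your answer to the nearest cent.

¥5.21 per share

PV(dividends) I = 2.19·e^(−0.0779·9/12) + 3.88·e^(−0.0779·13/12) = 5.6317
Fair forward F* = (S − I)·e^(rT) = (177.76 − 5.6317)·e^0.116850 = 172.1283 × 1.123951 = 193.4638
Market ¥198.67 > fair 193.4638: forward overpriced → cash-and-carry (borrow at r, buy the stock and collect the dividends, short the forward).
Profit at T = |F_mkt − F*| = |198.67 − 193.4638| = ¥5.21 per share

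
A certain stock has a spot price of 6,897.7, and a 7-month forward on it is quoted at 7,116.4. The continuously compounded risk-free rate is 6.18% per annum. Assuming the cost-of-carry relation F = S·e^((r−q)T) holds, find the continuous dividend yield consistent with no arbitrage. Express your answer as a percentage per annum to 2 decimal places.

0.83%

From F = S·e^((r−q)T): (r − q) = ln(F/S)/T
ln(7116.4/6897.7) = ln(1.031706) = 0.031214
(r − q) = 0.031214 / (7/12) = 0.053510
q = r − ln(F/S)/T = 0.0618 − 0.053510 = 0.008290
q = 0.83%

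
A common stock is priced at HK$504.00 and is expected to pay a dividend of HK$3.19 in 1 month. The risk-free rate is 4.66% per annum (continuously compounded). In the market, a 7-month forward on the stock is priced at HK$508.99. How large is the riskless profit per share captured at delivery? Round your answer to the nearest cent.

HK$5.63 per share

PV(dividends) I = 3.19·e^(−0.0466·1/12) = 3.1776
Fair forward F* = (S − I)·e^(rT) = (504.00 − 3.1776)·e^0.027183 = 500.8224 × 1.027556 = 514.6231
Market HK$508.99 < fair 514.6231: forward underpriced → reverse cash-and-carry (short the stock, invest proceeds at r, pay the dividends, go long the forward).
Profit at T = |F_mkt − F*| = |508.99 − 514.6231| = HK$5.63 per share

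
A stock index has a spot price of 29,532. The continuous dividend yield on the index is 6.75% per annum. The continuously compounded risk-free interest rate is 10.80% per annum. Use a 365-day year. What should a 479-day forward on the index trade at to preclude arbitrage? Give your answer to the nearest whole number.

31,144

F = S·e^((r − q)T) = 29532 · e^((0.1080 − 0.0675) × 479/365)
= 29532 · e^0.053149 = 29532 × 1.054587
F = 31,144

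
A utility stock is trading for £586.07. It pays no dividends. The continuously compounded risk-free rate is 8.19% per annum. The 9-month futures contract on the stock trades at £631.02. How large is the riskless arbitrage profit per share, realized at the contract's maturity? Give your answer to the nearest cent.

£7.82 per share

Fair futures: F* = S·e^(carry·T), with carry = r = 0.0819
F* = 586.07 · e^(0.0819 × 9/12) = 586.07 · e^0.061425 = 586.07 × 1.063351 = £623.1981
Market £631.02 > fair £623.1981: forward overpriced → cash-and-carry (buy spot, short the forward).
At maturity, profit = |F_mkt − F*| = |631.02 − 623.1981| = £7.82 per share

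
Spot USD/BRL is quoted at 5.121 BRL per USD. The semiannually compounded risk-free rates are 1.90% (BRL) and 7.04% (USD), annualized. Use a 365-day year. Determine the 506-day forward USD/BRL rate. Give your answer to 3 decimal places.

By covered interest parity, F = S · (1+r_BRL/2)^(2T) / (1+r_USD/2)^(2T)
= 5.121 × 1.026562 / 1.100668 = 5.121 × 0.932672
F = 4.776 BRL per USD

4.776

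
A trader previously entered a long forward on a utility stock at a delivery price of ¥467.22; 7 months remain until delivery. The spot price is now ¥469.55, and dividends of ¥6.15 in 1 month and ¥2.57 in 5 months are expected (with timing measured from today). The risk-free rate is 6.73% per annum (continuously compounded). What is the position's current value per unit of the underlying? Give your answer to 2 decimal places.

PV(remaining dividends) I = 6.15·e^(−0.0673·1/12) + 2.57·e^(−0.0673·5/12) = 8.6145
Current forward F = (S − I)·e^(rT) = (469.55 − 8.6145)·e^(0.0673·7/12) = 460.9355 × 1.040039 = 479.3909
Value (long) = (F − K)·e^(−rT) = (479.3909 − 467.22) × 0.961502 = 11.7023
Value = ¥11.70

¥11.70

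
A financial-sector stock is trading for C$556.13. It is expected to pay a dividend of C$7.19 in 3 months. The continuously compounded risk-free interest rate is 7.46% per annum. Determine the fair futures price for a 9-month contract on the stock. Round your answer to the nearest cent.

PV(dividends) I = 7.19·e^(−0.0746·3/12)
I = 7.0571
F = (S − I)·e^(rT) = (556.13 − 7.0571) · e^(0.0746·9/12)
= 549.0729 · e^0.055950 = 549.0729 × 1.057545 = C$580.67

C$580.67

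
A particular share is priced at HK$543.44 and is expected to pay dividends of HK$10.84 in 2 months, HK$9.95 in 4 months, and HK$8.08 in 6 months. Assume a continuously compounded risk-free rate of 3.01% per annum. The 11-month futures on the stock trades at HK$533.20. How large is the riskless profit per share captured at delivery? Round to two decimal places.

HK$3.95 per share

PV(dividends) I = 10.84·e^(−0.0301·2/12) + 9.95·e^(−0.0301·4/12) + 8.08·e^(−0.0301·6/12) = 28.5957
Fair futures F* = (S − I)·e^(rT) = (543.44 − 28.5957)·e^0.027592 = 514.8443 × 1.027976 = 529.2476
Market HK$533.20 > fair 529.2476: forward overpriced → cash-and-carry (borrow at r, buy the stock and collect the dividends, short the forward).
Profit at T = |F_mkt − F*| = |533.20 − 529.2476| = HK$3.95 per share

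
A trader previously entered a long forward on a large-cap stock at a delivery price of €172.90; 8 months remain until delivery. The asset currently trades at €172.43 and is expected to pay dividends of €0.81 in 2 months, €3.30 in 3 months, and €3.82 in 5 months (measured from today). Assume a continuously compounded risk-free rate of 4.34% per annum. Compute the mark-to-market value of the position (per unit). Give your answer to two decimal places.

PV(remaining dividends) I = 0.81·e^(−0.0434·2/12) + 3.30·e^(−0.0434·3/12) + 3.82·e^(−0.0434·5/12) = 7.8201
Current forward F = (S − I)·e^(rT) = (172.43 − 7.8201)·e^(0.0434·8/12) = 164.6099 × 1.029356 = 169.4422
Value (long) = (F − K)·e^(−rT) = (169.4422 − 172.90) × 0.971481 = -3.3592
Value = -€3.36

-€3.36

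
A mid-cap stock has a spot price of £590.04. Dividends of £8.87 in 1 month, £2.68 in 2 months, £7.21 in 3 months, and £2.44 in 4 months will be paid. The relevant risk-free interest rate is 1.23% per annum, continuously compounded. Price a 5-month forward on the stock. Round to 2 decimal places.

PV(dividends) I = 8.87·e^(−0.0123·1/12) + 2.68·e^(−0.0123·2/12) + 7.21·e^(−0.0123·3/12) + 2.44·e^(−0.0123·4/12)
I = 8.8609 + 2.6745 + 7.1879 + 2.4300 = 21.1533
F = (S − I)·e^(rT) = (590.04 − 21.1533) · e^(0.0123·5/12)
= 568.8867 · e^0.005125 = 568.8867 × 1.005138 = £571.81

£571.81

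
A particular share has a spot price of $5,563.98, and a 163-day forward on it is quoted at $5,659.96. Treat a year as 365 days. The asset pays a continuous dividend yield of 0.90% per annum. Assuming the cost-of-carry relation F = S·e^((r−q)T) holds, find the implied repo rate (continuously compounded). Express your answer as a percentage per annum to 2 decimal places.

From F = S·e^((r−q)T): (r − q) = ln(F/S)/T
ln(5659.96/5563.98) = ln(1.017250) = 0.017103
(r − q) = 0.017103 / (163/365) = 0.038298
r = ln(F/S)/T + q = 0.038298 + 0.0090 = 0.047298
r = 4.73%

4.73%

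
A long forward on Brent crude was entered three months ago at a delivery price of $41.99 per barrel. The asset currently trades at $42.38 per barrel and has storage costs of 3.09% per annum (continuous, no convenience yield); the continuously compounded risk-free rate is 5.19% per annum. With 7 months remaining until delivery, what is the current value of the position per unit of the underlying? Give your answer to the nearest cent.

Current fair forward for the remaining 7 months: F = S·e^((r + u)·T), (r + u) = 0.0519 + 0.0309 = 0.0828
F = 42.38 · e^(0.0828 × 7/12) = 42.38 × 1.049485 = 44.4772
Value of long forward = (F − K)·e^(−rT) = (44.4772 − 41.99) · e^(−0.0519·7/12)
= 2.4872 × 0.970179 = 2.41

$2.41 per barrel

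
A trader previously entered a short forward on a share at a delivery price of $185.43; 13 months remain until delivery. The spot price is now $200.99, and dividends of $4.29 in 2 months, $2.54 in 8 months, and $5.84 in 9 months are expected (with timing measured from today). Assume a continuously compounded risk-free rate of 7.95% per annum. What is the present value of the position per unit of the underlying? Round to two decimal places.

-$18.72

PV(remaining dividends) I = 4.29·e^(−0.0795·2/12) + 2.54·e^(−0.0795·8/12) + 5.84·e^(−0.0795·9/12) = 12.1444
Current forward F = (S − I)·e^(rT) = (200.99 − 12.1444)·e^(0.0795·13/12) = 188.8456 × 1.089943 = 205.8309
Value (long) = (F − K)·e^(−rT) = (205.8309 − 185.43) × 0.917480 = 18.7174
Short position value = −(long value) = -$18.72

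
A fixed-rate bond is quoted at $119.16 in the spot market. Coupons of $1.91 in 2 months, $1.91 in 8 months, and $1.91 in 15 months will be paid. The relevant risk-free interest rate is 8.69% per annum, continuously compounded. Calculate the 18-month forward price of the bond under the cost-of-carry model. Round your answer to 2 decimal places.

PV(coupons) I = 1.91·e^(−0.0869·2/12) + 1.91·e^(−0.0869·8/12) + 1.91·e^(−0.0869·15/12)
I = 1.8825 + 1.8025 + 1.7134 = 5.3984
F = (S − I)·e^(rT) = (119.16 − 5.3984) · e^(0.0869·18/12)
= 113.7616 · e^0.130350 = 113.7616 × 1.139227 = $129.60

$129.60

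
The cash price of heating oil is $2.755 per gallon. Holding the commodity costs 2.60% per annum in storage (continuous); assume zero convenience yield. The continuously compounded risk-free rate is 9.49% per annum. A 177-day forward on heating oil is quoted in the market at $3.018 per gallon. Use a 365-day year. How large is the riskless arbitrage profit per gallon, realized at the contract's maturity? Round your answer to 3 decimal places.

Fair forward: F* = S·e^(carry·T), with carry = (r + u) = 0.0949 + 0.0260 = 0.1209
F* = 2.755 · e^(0.1209 × 177/365) = 2.755 · e^0.058628 = 2.755 × 1.060381 = $2.9213
Market $3.018 > fair $2.9213: forward overpriced → cash-and-carry (buy spot, short the forward).
At maturity, profit = |F_mkt − F*| = |3.018 − 2.9213| = $0.097 per gallon

$0.097 per gallon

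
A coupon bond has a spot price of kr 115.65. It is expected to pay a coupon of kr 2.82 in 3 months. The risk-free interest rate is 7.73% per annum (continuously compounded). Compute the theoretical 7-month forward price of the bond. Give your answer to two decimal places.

kr 118.09

PV(coupons) I = 2.82·e^(−0.0773·3/12)
I = 2.7660
F = (S − I)·e^(rT) = (115.65 − 2.7660) · e^(0.0773·7/12)
= 112.8840 · e^0.045092 = 112.8840 × 1.046124 = kr 118.09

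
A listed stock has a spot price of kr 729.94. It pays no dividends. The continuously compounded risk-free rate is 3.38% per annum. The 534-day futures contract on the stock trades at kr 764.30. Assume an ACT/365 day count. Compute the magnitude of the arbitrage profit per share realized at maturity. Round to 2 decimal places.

kr 2.64 per share

Fair futures: F* = S·e^(carry·T), with carry = r = 0.0338
F* = 729.94 · e^(0.0338 × 534/365) = 729.94 · e^0.049450 = 729.94 × 1.050693 = kr 766.9428
Market kr 764.30 < fair kr 766.9428: forward underpriced → reverse cash-and-carry (short spot, go long the forward).
At maturity, profit = |F_mkt − F*| = |764.30 − 766.9428| = kr 2.64 per share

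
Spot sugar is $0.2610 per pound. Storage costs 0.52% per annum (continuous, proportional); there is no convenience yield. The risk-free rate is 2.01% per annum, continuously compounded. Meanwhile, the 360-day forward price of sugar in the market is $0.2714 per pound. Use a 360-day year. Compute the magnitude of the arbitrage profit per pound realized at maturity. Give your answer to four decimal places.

Fair forward: F* = S·e^(carry·T), with carry = (r + u) = 0.0201 + 0.0052 = 0.0253
F* = 0.2610 · e^(0.0253 × 360/360) = 0.2610 · e^0.025300 = 0.2610 × 1.025623 = $0.2677
Market $0.2714 > fair $0.2677: forward overpriced → cash-and-carry (buy spot, short the forward).
At maturity, profit = |F_mkt − F*| = |0.2714 − 0.2677| = $0.0037 per pound

$0.0037 per pound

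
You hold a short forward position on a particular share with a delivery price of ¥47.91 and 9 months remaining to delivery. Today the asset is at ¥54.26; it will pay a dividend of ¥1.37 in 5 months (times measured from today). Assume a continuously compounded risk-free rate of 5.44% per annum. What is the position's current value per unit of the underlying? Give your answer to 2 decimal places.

PV(remaining dividends) I = 1.37·e^(−0.0544·5/12) = 1.3393
Current forward F = (S − I)·e^(rT) = (54.26 − 1.3393)·e^(0.0544·9/12) = 52.9207 × 1.041644 = 55.1245
Value (long) = (F − K)·e^(−rT) = (55.1245 − 47.91) × 0.960021 = 6.9261
Short position value = −(long value) = -¥6.93

-¥6.93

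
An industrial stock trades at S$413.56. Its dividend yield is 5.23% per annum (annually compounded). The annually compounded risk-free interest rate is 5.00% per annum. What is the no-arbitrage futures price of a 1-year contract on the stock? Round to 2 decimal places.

F = S · (1+r)^T / (1+q)^T
= 413.56 × 1.050000 / 1.052300 = 413.56 × 0.997814
F = S$412.66

S$412.66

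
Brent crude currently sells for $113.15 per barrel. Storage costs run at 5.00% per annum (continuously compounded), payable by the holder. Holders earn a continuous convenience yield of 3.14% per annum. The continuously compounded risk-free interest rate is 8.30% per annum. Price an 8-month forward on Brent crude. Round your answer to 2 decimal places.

Net carry = r + u − y = 0.0830 + 0.0500 − 0.0314 = 0.1016
F = S·e^((r+u−y)T) = 113.15 · e^(0.1016 × 8/12) = 113.15 · e^0.067733
= 113.15 × 1.070080 = $121.08 per barrel

$121.08 per barrel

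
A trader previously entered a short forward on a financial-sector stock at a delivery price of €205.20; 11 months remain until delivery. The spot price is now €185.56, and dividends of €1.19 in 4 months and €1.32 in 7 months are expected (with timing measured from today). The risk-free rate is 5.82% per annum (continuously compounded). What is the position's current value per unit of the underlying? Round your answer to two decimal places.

PV(remaining dividends) I = 1.19·e^(−0.0582·4/12) + 1.32·e^(−0.0582·7/12) = 2.4431
Current forward F = (S − I)·e^(rT) = (185.56 − 2.4431)·e^(0.0582·11/12) = 183.1169 × 1.054799 = 193.1515
Value (long) = (F − K)·e^(−rT) = (193.1515 − 205.20) × 0.948048 = -11.4226
Short position value = −(long value) = €11.42

€11.42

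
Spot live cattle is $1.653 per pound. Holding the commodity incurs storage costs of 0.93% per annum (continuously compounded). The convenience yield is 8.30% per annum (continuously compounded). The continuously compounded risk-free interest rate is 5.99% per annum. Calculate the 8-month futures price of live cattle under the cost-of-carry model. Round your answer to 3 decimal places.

$1.638 per pound

Net carry = r + u − y = 0.0599 + 0.0093 − 0.0830 = -0.0138
F = S·e^((r+u−y)T) = 1.653 · e^(-0.0138 × 8/12) = 1.653 · e^-0.009200
= 1.653 × 0.990842 = $1.638 per pound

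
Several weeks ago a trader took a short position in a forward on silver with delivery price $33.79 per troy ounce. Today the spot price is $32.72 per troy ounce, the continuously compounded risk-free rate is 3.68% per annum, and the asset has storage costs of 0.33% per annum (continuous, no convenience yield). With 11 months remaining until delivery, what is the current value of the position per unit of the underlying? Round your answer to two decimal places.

-$0.15 per troy ounce

Current fair forward for the remaining 11 months: F = S·e^((r + u)·T), (r + u) = 0.0368 + 0.0033 = 0.0401
F = 32.72 · e^(0.0401 × 11/12) = 32.72 × 1.037442 = 33.9451
Value of long forward = (F − K)·e^(−rT) = (33.9451 − 33.79) · e^(−0.0368·11/12)
= 0.1551 × 0.966829 = 0.15
Short position value = −(long value) = -$0.15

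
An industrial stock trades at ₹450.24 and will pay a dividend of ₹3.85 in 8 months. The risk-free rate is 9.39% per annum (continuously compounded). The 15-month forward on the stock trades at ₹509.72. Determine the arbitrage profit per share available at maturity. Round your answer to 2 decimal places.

PV(dividends) I = 3.85·e^(−0.0939·8/12) = 3.6164
Fair forward F* = (S − I)·e^(rT) = (450.24 − 3.6164)·e^0.117375 = 446.6236 × 1.124541 = 502.2465
Market ₹509.72 > fair 502.2465: forward overpriced → cash-and-carry (borrow at r, buy the stock and collect the dividends, short the forward).
Profit at T = |F_mkt − F*| = |509.72 − 502.2465| = ₹7.47 per share

₹7.47 per share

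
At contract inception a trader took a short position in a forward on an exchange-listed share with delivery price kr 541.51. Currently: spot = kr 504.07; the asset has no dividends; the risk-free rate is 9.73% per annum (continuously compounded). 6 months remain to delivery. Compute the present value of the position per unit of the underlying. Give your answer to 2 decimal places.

Current fair forward for the remaining 6 months: F = S·e^(r·T), r = 0.0973
F = 504.07 · e^(0.0973 × 6/12) = 504.07 × 1.049853 = 529.1994
Value of long forward = (F − K)·e^(−rT) = (529.1994 − 541.51) · e^(−0.0973·6/12)
= -12.3106 × 0.952514 = -11.73
Short position value = −(long value) = kr 11.73

kr 11.73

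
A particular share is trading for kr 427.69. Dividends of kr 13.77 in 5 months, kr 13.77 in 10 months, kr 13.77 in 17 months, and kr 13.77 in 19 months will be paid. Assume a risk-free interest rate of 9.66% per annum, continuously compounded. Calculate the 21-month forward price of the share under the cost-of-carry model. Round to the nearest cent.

PV(dividends) I = 13.77·e^(−0.0966·5/12) + 13.77·e^(−0.0966·10/12) + 13.77·e^(−0.0966·17/12) + 13.77·e^(−0.0966·19/12)
I = 13.2268 + 12.7050 + 12.0088 + 11.8170 = 49.7576
F = (S − I)·e^(rT) = (427.69 − 49.7576) · e^(0.0966·21/12)
= 377.9324 · e^0.169050 = 377.9324 × 1.184179 = kr 447.54

kr 447.54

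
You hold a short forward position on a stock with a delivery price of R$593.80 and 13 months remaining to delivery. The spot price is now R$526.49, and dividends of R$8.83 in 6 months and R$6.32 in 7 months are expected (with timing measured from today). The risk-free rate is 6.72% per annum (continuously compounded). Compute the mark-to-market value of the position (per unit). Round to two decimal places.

PV(remaining dividends) I = 8.83·e^(−0.0672·6/12) + 6.32·e^(−0.0672·7/12) = 14.6153
Current forward F = (S − I)·e^(rT) = (526.49 − 14.6153)·e^(0.0672·13/12) = 511.8747 × 1.075515 = 550.5289
Value (long) = (F − K)·e^(−rT) = (550.5289 − 593.80) × 0.929787 = -40.2329
Short position value = −(long value) = R$40.23

R$40.23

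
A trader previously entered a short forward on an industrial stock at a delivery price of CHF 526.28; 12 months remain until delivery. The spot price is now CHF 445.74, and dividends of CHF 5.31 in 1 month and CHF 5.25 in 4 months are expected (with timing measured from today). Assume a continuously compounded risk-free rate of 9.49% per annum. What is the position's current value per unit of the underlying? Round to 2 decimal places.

PV(remaining dividends) I = 5.31·e^(−0.0949·1/12) + 5.25·e^(−0.0949·4/12) = 10.3547
Current forward F = (S − I)·e^(rT) = (445.74 − 10.3547)·e^(0.0949·12/12) = 435.3853 × 1.099549 = 478.7275
Value (long) = (F − K)·e^(−rT) = (478.7275 − 526.28) × 0.909464 = -43.2473
Short position value = −(long value) = CHF 43.25

CHF 43.25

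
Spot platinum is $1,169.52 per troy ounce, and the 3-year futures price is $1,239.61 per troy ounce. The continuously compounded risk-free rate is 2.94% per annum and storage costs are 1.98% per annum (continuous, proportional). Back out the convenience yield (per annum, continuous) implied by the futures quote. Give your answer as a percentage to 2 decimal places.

2.98%

F = S·e^((r+u−y)T) ⇒ (r+u−y) = ln(F/S)/T
ln(1239.61/1169.52) = 0.058203; /T ⇒ 0.019401
y = r + u − ln(F/S)/T = 0.0294 + 0.0198 − 0.019401 = 0.029799
y = 2.98%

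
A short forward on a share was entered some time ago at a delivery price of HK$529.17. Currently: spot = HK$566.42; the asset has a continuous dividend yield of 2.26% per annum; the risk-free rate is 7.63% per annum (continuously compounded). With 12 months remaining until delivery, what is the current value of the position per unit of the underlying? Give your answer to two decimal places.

-HK$63.47

Current fair forward for the remaining 12 months: F = S·e^((r − q)·T), (r − q) = 0.0763 − 0.0226 = 0.0537
F = 566.42 · e^(0.0537 × 12/12) = 566.42 × 1.055168 = 597.6683
Value of long forward = (F − K)·e^(−rT) = (597.6683 − 529.17) · e^(−0.0763·12/12)
= 68.4983 × 0.926538 = 63.47
Short position value = −(long value) = -HK$63.47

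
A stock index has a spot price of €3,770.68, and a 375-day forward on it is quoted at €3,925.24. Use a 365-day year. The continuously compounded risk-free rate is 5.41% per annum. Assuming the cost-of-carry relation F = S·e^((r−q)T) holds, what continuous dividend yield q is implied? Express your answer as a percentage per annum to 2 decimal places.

1.50%

From F = S·e^((r−q)T): (r − q) = ln(F/S)/T
ln(3925.24/3770.68) = ln(1.040990) = 0.040172
(r − q) = 0.040172 / (375/365) = 0.039101
q = r − ln(F/S)/T = 0.0541 − 0.039101 = 0.014999
q = 1.50%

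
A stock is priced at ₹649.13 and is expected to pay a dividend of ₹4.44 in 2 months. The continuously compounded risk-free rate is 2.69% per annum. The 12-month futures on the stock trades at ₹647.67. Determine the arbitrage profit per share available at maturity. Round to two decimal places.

₹14.62 per share

PV(dividends) I = 4.44·e^(−0.0269·2/12) = 4.4201
Fair futures F* = (S − I)·e^(rT) = (649.13 − 4.4201)·e^0.026900 = 644.7099 × 1.027265 = 662.2879
Market ₹647.67 < fair 662.2879: forward underpriced → reverse cash-and-carry (short the stock, invest proceeds at r, pay the dividends, go long the forward).
Profit at T = |F_mkt − F*| = |647.67 − 662.2879| = ₹14.62 per share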